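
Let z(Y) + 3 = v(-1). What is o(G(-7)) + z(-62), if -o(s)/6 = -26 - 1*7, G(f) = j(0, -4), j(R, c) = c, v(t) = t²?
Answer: 196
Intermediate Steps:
G(f) = -4
z(Y) = -2 (z(Y) = -3 + (-1)² = -3 + 1 = -2)
o(s) = 198 (o(s) = -6*(-26 - 1*7) = -6*(-26 - 7) = -6*(-33) = 198)
o(G(-7)) + z(-62) = 198 - 2 = 196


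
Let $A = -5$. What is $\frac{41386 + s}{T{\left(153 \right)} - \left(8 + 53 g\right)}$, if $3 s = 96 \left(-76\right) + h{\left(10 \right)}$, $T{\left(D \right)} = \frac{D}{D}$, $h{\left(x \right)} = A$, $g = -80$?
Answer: $\frac{116857}{12699} \approx 9.2021$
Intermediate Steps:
$h{\left(x \right)} = -5$
$T{\left(D \right)} = 1$
$s = - \frac{7301}{3}$ ($s = \frac{96 \left(-76\right) - 5}{3} = \frac{-7296 - 5}{3} = \frac{1}{3} \left(-7301\right) = - \frac{7301}{3} \approx -2433.7$)
$\frac{41386 + s}{T{\left(153 \right)} - \left(8 + 53 g\right)} = \frac{41386 - \frac{7301}{3}}{1 - -4232} = \frac{116857}{3 \left(1 + \left(4240 - 8\right)\right)} = \frac{116857}{3 \left(1 + 4232\right)} = \frac{116857}{3 \cdot 4233} = \frac{116857}{3} \cdot \frac{1}{4233} = \frac{116857}{12699}$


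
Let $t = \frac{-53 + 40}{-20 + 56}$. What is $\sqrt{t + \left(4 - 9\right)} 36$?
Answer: $6 i \sqrt{193} \approx 83.355 i$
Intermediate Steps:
$t = - \frac{13}{36} \approx -0.36111$
$\sqrt{t + \left(4 - 9\right)} 36 = \sqrt{- \frac{13}{36} + \left(4 - 9\right)} 36 = \sqrt{- \frac{13}{36} - 5} \cdot 36 = \sqrt{- \frac{193}{36}} \cdot 36 = \frac{i \sqrt{193}}{6} \cdot 36 = 6 i \sqrt{193}$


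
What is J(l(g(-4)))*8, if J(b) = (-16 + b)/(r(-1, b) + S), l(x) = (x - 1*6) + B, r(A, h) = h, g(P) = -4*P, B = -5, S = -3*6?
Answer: 88/13 ≈ 6.7692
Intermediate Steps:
S = -18
l(x) = -11 + x (l(x) = (x - 1*6) - 5 = (x - 6) - 5 = (-6 + x) - 5 = -11 + x)
J(b) = (-16 + b)/(-18 + b) (J(b) = (-16 + b)/(b - 18) = (-16 + b)/(-18 + b))
J(l(g(-4)))*8 = ((-16 + (-11 - 4*(-4)))/(-18 + (-11 - 4*(-4))))*8 = ((-16 + (-11 + 16))/(-18 + (-11 + 16)))*8 = ((-16 + 5)/(-18 + 5))*8 = (-11/(-13))*8 = -1/13*(-11)*8 = (11/13)*8 = 88/13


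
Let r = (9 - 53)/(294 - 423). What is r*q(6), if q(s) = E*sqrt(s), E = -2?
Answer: -88*sqrt(6)/129 ≈ -1.6710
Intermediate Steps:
q(s) = -2*sqrt(s)
r = 44/129 (r = -44/(-129) = -44*(-1/129) = 44/129 ≈ 0.34109)
r*q(6) = 44*(-2*sqrt(6))/129 = -88*sqrt(6)/129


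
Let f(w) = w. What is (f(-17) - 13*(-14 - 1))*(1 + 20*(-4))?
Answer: -14062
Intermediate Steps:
(f(-17) - 13*(-14 - 1))*(1 + 20*(-4)) = (-17 - 13*(-14 - 1))*(1 + 20*(-4)) = (-17 - 13*(-15))*(1 - 80) = (-17 + 195)*(-79) = 178*(-79) = -14062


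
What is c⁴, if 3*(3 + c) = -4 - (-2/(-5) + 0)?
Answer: 20151121/50625 ≈ 398.05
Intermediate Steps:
c = -67/15 (c = -3 + (-4 - (-2/(-5) + 0))/3 = -3 + (-4 - (-2*(-1)/5 + 0))/3 = -3 + (-4 - (-2*(-⅕) + 0))/3 = -3 + (-4 - (⅖ + 0))/3 = -3 + (-4 - 1*⅖)/3 = -3 + (-4 - ⅖)/3 = -3 + (⅓)*(-22/5) = -3 - 22/15 = -67/15 ≈ -4.4667)
c⁴ = (-67/15)⁴ = 20151121/50625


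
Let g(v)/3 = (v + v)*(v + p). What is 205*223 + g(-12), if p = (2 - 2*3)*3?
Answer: 47443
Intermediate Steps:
p = -12 (p = (2 - 6)*3 = -4*3 = -12)
g(v) = 6*v*(-12 + v) (g(v) = 3*((v + v)*(v - 12)) = 3*((2*v)*(-12 + v)) = 3*(2*v*(-12 + v)) = 6*v*(-12 + v))
205*223 + g(-12) = 205*223 + 6*(-12)*(-12 - 12) = 45715 + 6*(-12)*(-24) = 45715 + 1728 = 47443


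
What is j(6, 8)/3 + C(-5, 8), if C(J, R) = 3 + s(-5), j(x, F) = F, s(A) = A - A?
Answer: 17/3 ≈ 5.6667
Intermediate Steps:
s(A) = 0
C(J, R) = 3 (C(J, R) = 3 + 0 = 3)
j(6, 8)/3 + C(-5, 8) = 8/3 + 3 = 17/3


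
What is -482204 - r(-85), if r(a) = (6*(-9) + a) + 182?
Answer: -482247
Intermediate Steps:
r(a) = 128 + a (r(a) = (-54 + a) + 182 = 128 + a)
-482204 - r(-85) = -482204 - (128 - 85) = -482204 - 1*43 = -482204 - 43 = -482247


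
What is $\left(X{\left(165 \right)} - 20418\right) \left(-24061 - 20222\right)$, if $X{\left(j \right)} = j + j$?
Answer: $889556904$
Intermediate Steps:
$X{\left(j \right)} = 2 j$
$\left(X{\left(165 \right)} - 20418\right) \left(-24061 - 20222\right) = \left(2 \cdot 165 - 20418\right) \left(-24061 - 20222\right) = \left(330 - 20418\right) \left(-44283\right) = \left(-20088\right) \left(-44283\right) = 889556904$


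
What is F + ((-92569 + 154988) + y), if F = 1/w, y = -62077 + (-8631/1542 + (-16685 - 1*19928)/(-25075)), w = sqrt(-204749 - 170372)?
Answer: 4354562407/12888550 - I*sqrt(375121)/375121 ≈ 337.86 - 0.0016327*I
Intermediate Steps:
w = I*sqrt(375121) (w = sqrt(-375121) = I*sqrt(375121) ≈ 612.47*I)
y = -800135840043/12888550 (y = -62077 + (-8631*1/1542 + (-16685 - 19928)*(-1/25075)) = -62077 + (-2877/514 - 36613*(-1/25075)) = -62077 + (-2877/514 + 36613/25075) = -62077 - 53321693/12888550 = -800135840043/12888550 ≈ -62081.)
F = -I*sqrt(375121)/375121 (F = 1/(I*sqrt(375121)) = -I*sqrt(375121)/375121 ≈ -0.0016327*I)
F + ((-92569 + 154988) + y) = -I*sqrt(375121)/375121 + ((-92569 + 154988) - 800135840043/12888550) = -I*sqrt(375121)/375121 + (62419 - 800135840043/12888550) = -I*sqrt(375121)/375121 + 4354562407/12888550 = 4354562407/12888550 - I*sqrt(375121)/375121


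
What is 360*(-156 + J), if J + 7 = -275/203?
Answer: -12011040/203 ≈ -59168.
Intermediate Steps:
J = -1696/203 (J = -7 - 275/203 = -1696/203 ≈ -8.3547)
360*(-156 + J) = 360*(-156 - 1696/203) = 360*(-33364/203) = -12011040/203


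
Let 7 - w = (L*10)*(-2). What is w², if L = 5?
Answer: 11449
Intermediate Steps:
w = 107 (w = 7 - 5*10*(-2) = 7 - 50*(-2) = 7 - 1*(-100) = 7 + 100 = 107)
w² = 107² = 11449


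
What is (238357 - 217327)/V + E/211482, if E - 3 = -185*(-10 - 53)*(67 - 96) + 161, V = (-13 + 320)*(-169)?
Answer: -21975152233/10972320606 ≈ -2.0028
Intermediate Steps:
V = -51883 (V = 307*(-169) = -51883)
E = -337831 (E = 3 + (-185*(-10 - 53)*(67 - 96) + 161) = 3 + (-(-11655)*(-29) + 161) = 3 + (-185*1827 + 161) = 3 + (-337995 + 161) = 3 - 337834 = -337831)
(238357 - 217327)/V + E/211482 = (238357 - 217327)/(-51883) - 337831/211482 = 21030*(-1/51883) - 337831*1/211482 = -21030/51883 - 337831/211482 = -21975152233/10972320606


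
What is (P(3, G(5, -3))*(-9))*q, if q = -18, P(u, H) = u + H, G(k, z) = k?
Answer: 1296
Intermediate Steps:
P(u, H) = H + u
(P(3, G(5, -3))*(-9))*q = ((5 + 3)*(-9))*(-18) = (8*(-9))*(-18) = -72*(-18) = 1296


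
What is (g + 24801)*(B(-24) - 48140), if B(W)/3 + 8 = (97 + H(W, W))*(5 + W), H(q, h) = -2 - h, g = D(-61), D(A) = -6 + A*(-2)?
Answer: -1369114399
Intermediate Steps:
D(A) = -6 - 2*A
g = 116 (g = -6 - 2*(-61) = -6 + 122 = 116)
B(W) = -24 + 3*(5 + W)*(95 - W) (B(W) = -24 + 3*((97 + (-2 - W))*(5 + W)) = -24 + 3*((95 - W)*(5 + W)) = -24 + 3*((5 + W)*(95 - W)) = -24 + 3*(5 + W)*(95 - W))
(g + 24801)*(B(-24) - 48140) = (116 + 24801)*((1401 - 3*(-24)² + 270*(-24)) - 48140) = 24917*((1401 - 3*576 - 6480) - 48140) = 24917*((1401 - 1728 - 6480) - 48140) = 24917*(-6807 - 48140) = 24917*(-54947) = -1369114399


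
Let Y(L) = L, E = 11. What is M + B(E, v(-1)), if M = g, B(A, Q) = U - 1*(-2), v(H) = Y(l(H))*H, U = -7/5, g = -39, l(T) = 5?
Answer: -192/5 ≈ -38.400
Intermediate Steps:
U = -7/5 (U = -7*⅕ = -7/5 ≈ -1.4000)
v(H) = 5*H
B(A, Q) = ⅗ (B(A, Q) = -7/5 - 1*(-2) = -7/5 + 2 = ⅗)
M = -39
M + B(E, v(-1)) = -39 + ⅗ = -192/5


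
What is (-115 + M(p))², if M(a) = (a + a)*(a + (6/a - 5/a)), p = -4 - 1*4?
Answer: 225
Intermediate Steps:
p = -8 (p = -4 - 4 = -8)
M(a) = 2*a*(a + 1/a) (M(a) = (2*a)*(a + 1/a) = 2*a*(a + 1/a))
(-115 + M(p))² = (-115 + (2 + 2*(-8)²))² = (-115 + (2 + 2*64))² = (-115 + (2 + 128))² = (-115 + 130)² = 15² = 225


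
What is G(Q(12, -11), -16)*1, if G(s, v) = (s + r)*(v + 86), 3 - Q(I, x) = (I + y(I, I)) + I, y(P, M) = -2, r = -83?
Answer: -7140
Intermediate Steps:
Q(I, x) = 5 - 2*I (Q(I, x) = 3 - ((I - 2) + I) = 3 - ((-2 + I) + I) = 3 - (-2 + 2*I) = 3 + (2 - 2*I) = 5 - 2*I)
G(s, v) = (-83 + s)*(86 + v) (G(s, v) = (s - 83)*(v + 86) = (-83 + s)*(86 + v))
G(Q(12, -11), -16)*1 = (-7138 - 83*(-16) + 86*(5 - 2*12) + (5 - 2*12)*(-16))*1 = (-7138 + 1328 + 86*(5 - 24) + (5 - 24)*(-16))*1 = (-7138 + 1328 + 86*(-19) - 19*(-16))*1 = (-7138 + 1328 - 1634 + 304)*1 = -7140*1 = -7140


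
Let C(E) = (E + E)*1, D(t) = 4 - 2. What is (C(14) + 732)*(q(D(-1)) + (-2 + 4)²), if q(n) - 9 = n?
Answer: 11400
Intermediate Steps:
D(t) = 2
q(n) = 9 + n
C(E) = 2*E (C(E) = (2*E)*1 = 2*E)
(C(14) + 732)*(q(D(-1)) + (-2 + 4)²) = (2*14 + 732)*((9 + 2) + (-2 + 4)²) = (28 + 732)*(11 + 2²) = 760*(11 + 4) = 760*15 = 11400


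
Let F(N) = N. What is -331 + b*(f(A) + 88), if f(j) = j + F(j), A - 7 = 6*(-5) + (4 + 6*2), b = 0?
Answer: -331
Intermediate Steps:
A = -7 (A = 7 + (6*(-5) + (4 + 6*2)) = 7 + (-30 + (4 + 12)) = 7 + (-30 + 16) = 7 - 14 = -7)
f(j) = 2*j (f(j) = j + j = 2*j)
-331 + b*(f(A) + 88) = -331 + 0*(2*(-7) + 88) = -331 + 0*(-14 + 88) = -331 + 0*74 = -331 + 0 = -331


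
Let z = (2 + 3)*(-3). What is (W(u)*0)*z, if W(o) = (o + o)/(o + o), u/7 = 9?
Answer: 0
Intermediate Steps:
u = 63 (u = 7*9 = 63)
W(o) = 1 (W(o) = (2*o)/((2*o)) = (2*o)*(1/(2*o)) = 1)
z = -15 (z = 5*(-3) = -15)
(W(u)*0)*z = (1*0)*(-15) = 0*(-15) = 0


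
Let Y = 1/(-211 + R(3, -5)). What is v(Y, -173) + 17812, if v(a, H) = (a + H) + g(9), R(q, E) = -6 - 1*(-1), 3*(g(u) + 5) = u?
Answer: 3809591/216 ≈ 17637.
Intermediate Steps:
g(u) = -5 + u/3
R(q, E) = -5 (R(q, E) = -6 + 1 = -5)
Y = -1/216 (Y = 1/(-211 - 5) = 1/(-216) = -1/216 ≈ -0.0046296)
v(a, H) = -2 + H + a (v(a, H) = (a + H) + (-5 + (⅓)*9) = (H + a) + (-5 + 3) = (H + a) - 2 = -2 + H + a)
v(Y, -173) + 17812 = (-2 - 173 - 1/216) + 17812 = -37801/216 + 17812 = 3809591/216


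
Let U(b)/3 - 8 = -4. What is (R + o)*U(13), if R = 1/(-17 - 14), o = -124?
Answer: -46140/31 ≈ -1488.4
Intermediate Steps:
U(b) = 12 (U(b) = 24 + 3*(-4) = 24 - 12 = 12)
R = -1/31 (R = 1/(-31) = -1/31 ≈ -0.032258)
(R + o)*U(13) = (-1/31 - 124)*12 = -3845/31*12 = -46140/31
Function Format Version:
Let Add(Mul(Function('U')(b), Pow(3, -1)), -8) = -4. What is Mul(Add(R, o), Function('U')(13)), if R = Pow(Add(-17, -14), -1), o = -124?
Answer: Rational(-46140, 31) ≈ -1488.4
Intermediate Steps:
Function('U')(b) = 12 (Function('U')(b) = Add(24, Mul(3, -4)) = Add(24, -12) = 12)
R = Rational(-1, 31) (R = Pow(-31, -1) = Rational(-1, 31) ≈ -0.032258)
Mul(Add(R, o), Function('U')(13)) = Mul(Add(Rational(-1, 31), -124), 12) = Mul(Rational(-3845, 31), 12) = Rational(-46140, 31)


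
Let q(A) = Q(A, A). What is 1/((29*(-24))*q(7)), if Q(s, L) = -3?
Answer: 1/2088 ≈ 0.00047893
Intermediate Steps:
q(A) = -3
1/((29*(-24))*q(7)) = 1/((29*(-24))*(-3)) = 1/(-696*(-3)) = 1/2088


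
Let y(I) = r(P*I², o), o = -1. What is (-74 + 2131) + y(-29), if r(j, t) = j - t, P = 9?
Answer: 9627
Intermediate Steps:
y(I) = 1 + 9*I² (y(I) = 9*I² - 1*(-1) = 9*I² + 1 = 1 + 9*I²)
(-74 + 2131) + y(-29) = (-74 + 2131) + (1 + 9*(-29)²) = 2057 + (1 + 9*841) = 2057 + (1 + 7569) = 2057 + 7570 = 9627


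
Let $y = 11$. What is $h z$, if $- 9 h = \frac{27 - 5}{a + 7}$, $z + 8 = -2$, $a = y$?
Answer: $\frac{110}{81} \approx 1.358$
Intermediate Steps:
$a = 11$
$z = -10$ ($z = -8 - 2 = -10$)
$h = - \frac{11}{81}$ ($h = - \frac{\left(27 - 5\right) \frac{1}{11 + 7}}{9} = - \frac{22 \cdot \frac{1}{18}}{9} = \left(- \frac{1}{9}\right) \frac{11}{9} = - \frac{11}{81} \approx -0.1358$)
$h z = \left(- \frac{11}{81}\right) \left(-10\right) = \frac{110}{81}$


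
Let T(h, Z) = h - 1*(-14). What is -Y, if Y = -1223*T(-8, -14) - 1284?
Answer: 8622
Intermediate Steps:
T(h, Z) = 14 + h (T(h, Z) = h + 14 = 14 + h)
Y = -8622 (Y = -1223*(14 - 8) - 1284 = -1223*6 - 1284 = -7338 - 1284 = -8622)
-Y = -1*(-8622) = 8622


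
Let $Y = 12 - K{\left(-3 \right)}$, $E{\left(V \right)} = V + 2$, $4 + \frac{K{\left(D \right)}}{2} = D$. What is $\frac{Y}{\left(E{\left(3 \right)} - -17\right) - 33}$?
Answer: $- \frac{26}{11} \approx -2.3636$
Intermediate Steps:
$K{\left(D \right)} = -8 + 2 D$
$E{\left(V \right)} = 2 + V$
$Y = 26$ ($Y = 12 - \left(-8 + 2 \left(-3\right)\right) = 12 - \left(-8 - 6\right) = 12 - -14 = 12 + 14 = 26$)
$\frac{Y}{\left(E{\left(3 \right)} - -17\right) - 33} = \frac{26}{\left(\left(2 + 3\right) - -17\right) - 33} = \frac{26}{\left(5 + 17\right) - 33} = \frac{26}{22 - 33} = \frac{26}{-11} = 26 \left(- \frac{1}{11}\right) = - \frac{26}{11}$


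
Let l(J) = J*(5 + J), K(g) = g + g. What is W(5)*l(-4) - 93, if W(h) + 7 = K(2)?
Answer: -81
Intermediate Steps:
K(g) = 2*g
W(h) = -3 (W(h) = -7 + 2*2 = -7 + 4 = -3)
W(5)*l(-4) - 93 = -(-12)*(5 - 4) - 93 = -(-12) - 93 = -3*(-4) - 93 = 12 - 93 = -81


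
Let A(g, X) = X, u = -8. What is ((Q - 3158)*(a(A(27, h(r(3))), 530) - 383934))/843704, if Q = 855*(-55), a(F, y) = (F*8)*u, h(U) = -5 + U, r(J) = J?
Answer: 9630268249/421852 ≈ 22829.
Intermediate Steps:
a(F, y) = -64*F (a(F, y) = (F*8)*(-8) = (8*F)*(-8) = -64*F)
Q = -47025
((Q - 3158)*(a(A(27, h(r(3))), 530) - 383934))/843704 = ((-47025 - 3158)*(-64*(-5 + 3) - 383934))/843704 = -50183*(-64*(-2) - 383934)*(1/843704) = -50183*(128 - 383934)*(1/843704) = -50183*(-383806)*(1/843704) = 19260536498*(1/843704) = 9630268249/421852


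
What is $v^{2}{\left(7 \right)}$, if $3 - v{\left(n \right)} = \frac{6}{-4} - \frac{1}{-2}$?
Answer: $16$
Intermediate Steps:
$v{\left(n \right)} = 4$ ($v{\left(n \right)} = 3 - \left(\frac{6}{-4} - \frac{1}{-2}\right) = 3 - \left(6 \left(- \frac{1}{4}\right) - - \frac{1}{2}\right) = 3 - \left(- \frac{3}{2} + \frac{1}{2}\right) = 3 - -1 = 3 + 1 = 4$)
$v^{2}{\left(7 \right)} = 4^{2} = 16$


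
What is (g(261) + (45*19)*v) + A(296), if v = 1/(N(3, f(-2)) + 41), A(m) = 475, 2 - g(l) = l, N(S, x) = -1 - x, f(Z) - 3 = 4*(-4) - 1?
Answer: 1391/6 ≈ 231.83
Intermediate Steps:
f(Z) = -14 (f(Z) = 3 + (4*(-4) - 1) = 3 + (-16 - 1) = 3 - 17 = -14)
g(l) = 2 - l
v = 1/54 (v = 1/((-1 - 1*(-14)) + 41) = 1/((-1 + 14) + 41) = 1/(13 + 41) = 1/54 ≈ 0.018519)
(g(261) + (45*19)*v) + A(296) = ((2 - 1*261) + (45*19)*(1/54)) + 475 = ((2 - 261) + 855*(1/54)) + 475 = (-259 + 95/6) + 475 = -1459/6 + 475 = 1391/6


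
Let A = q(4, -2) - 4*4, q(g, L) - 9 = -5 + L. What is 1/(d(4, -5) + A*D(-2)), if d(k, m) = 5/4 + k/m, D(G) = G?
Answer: 20/569 ≈ 0.035149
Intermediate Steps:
d(k, m) = 5/4 + k/m (d(k, m) = 5*(¼) + k/m = 5/4 + k/m)
q(g, L) = 4 + L (q(g, L) = 9 + (-5 + L) = 4 + L)
A = -14 (A = (4 - 2) - 4*4 = 2 - 16 = -14)
1/(d(4, -5) + A*D(-2)) = 1/((5/4 + 4/(-5)) - 14*(-2)) = 1/((5/4 + 4*(-⅕)) + 28) = 1/((5/4 - ⅘) + 28) = 1/(9/20 + 28) = 1/(569/20) = 20/569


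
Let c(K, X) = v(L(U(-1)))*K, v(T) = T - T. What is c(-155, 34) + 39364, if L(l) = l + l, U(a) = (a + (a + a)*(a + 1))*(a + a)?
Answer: 39364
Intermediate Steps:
U(a) = 2*a*(a + 2*a*(1 + a)) (U(a) = (a + (2*a)*(1 + a))*(2*a) = (a + 2*a*(1 + a))*(2*a) = 2*a*(a + 2*a*(1 + a)))
L(l) = 2*l
v(T) = 0
c(K, X) = 0 (c(K, X) = 0*K = 0)
c(-155, 34) + 39364 = 0 + 39364 = 39364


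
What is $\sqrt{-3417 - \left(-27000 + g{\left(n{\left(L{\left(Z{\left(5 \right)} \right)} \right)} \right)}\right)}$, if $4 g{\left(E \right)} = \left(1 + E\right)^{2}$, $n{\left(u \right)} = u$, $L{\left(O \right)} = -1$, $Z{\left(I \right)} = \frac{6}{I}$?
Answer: $\sqrt{23583} \approx 153.57$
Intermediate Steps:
$g{\left(E \right)} = \frac{\left(1 + E\right)^{2}}{4}$
$\sqrt{-3417 - \left(-27000 + g{\left(n{\left(L{\left(Z{\left(5 \right)} \right)} \right)} \right)}\right)} = \sqrt{-3417 + \left(30^{3} - \frac{\left(1 - 1\right)^{2}}{4}\right)} = \sqrt{-3417 + \left(27000 - \frac{0^{2}}{4}\right)} = \sqrt{-3417 + \left(27000 - \frac{1}{4} \cdot 0\right)} = \sqrt{-3417 + \left(27000 - 0\right)} = \sqrt{-3417 + \left(27000 + 0\right)} = \sqrt{-3417 + 27000} = \sqrt{23583}$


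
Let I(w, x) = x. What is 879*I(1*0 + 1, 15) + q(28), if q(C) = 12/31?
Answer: 408747/31 ≈ 13185.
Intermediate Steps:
q(C) = 12/31 (q(C) = 12*(1/31) = 12/31)
879*I(1*0 + 1, 15) + q(28) = 879*15 + 12/31 = 13185 + 12/31 = 408747/31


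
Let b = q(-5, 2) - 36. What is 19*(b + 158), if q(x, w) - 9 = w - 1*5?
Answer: 2432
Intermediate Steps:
q(x, w) = 4 + w (q(x, w) = 9 + (w - 1*5) = 9 + (w - 5) = 9 + (-5 + w) = 4 + w)
b = -30 (b = (4 + 2) - 36 = 6 - 36 = -30)
19*(b + 158) = 19*(-30 + 158) = 19*128 = 2432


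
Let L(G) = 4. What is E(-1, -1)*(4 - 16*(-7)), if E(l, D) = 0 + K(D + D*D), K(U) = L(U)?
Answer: 464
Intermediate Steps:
K(U) = 4
E(l, D) = 4 (E(l, D) = 0 + 4 = 4)
E(-1, -1)*(4 - 16*(-7)) = 4*(4 - 16*(-7)) = 4*(4 + 112) = 4*116 = 464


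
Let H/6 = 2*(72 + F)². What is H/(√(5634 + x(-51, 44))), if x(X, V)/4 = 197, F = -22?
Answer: 15000*√38/247 ≈ 374.36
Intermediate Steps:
x(X, V) = 788 (x(X, V) = 4*197 = 788)
H = 30000 (H = 6*(2*(72 - 22)²) = 6*(2*50²) = 6*(2*2500) = 6*5000 = 30000)
H/(√(5634 + x(-51, 44))) = 30000/(√(5634 + 788)) = 30000/(√6422) = 30000/((13*√38)) = 30000*(√38/494) = 15000*√38/247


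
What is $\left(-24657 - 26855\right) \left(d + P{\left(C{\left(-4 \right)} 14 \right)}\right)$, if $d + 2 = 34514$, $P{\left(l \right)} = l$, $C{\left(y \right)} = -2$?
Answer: $-1776339808$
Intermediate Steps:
$d = 34512$ ($d = -2 + 34514 = 34512$)
$\left(-24657 - 26855\right) \left(d + P{\left(C{\left(-4 \right)} 14 \right)}\right) = \left(-24657 - 26855\right) \left(34512 - 28\right) = - 51512 \left(34512 - 28\right) = \left(-51512\right) 34484 = -1776339808$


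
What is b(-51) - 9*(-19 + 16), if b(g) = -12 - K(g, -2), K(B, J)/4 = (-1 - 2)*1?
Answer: 27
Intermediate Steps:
K(B, J) = -12 (K(B, J) = 4*((-1 - 2)*1) = 4*(-3*1) = 4*(-3) = -12)
b(g) = 0 (b(g) = -12 - 1*(-12) = -12 + 12 = 0)
b(-51) - 9*(-19 + 16) = 0 - 9*(-19 + 16) = 0 - 9*(-3) = 0 + 27 = 27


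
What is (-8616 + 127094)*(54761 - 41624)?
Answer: 1556445486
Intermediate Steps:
(-8616 + 127094)*(54761 - 41624) = 118478*13137 = 1556445486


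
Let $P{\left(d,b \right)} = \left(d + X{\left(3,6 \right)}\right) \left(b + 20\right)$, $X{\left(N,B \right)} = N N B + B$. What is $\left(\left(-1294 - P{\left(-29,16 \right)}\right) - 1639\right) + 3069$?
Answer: $-980$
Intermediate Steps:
$X{\left(N,B \right)} = B + B N^{2}$ ($X{\left(N,B \right)} = N^{2} B + B = B N^{2} + B = B + B N^{2}$)
$P{\left(d,b \right)} = \left(20 + b\right) \left(60 + d\right)$ ($P{\left(d,b \right)} = \left(d + 6 \left(1 + 3^{2}\right)\right) \left(b + 20\right) = \left(d + 6 \left(1 + 9\right)\right) \left(20 + b\right) = \left(d + 6 \cdot 10\right) \left(20 + b\right) = \left(d + 60\right) \left(20 + b\right) = \left(60 + d\right) \left(20 + b\right) = \left(20 + b\right) \left(60 + d\right)$)
$\left(\left(-1294 - P{\left(-29,16 \right)}\right) - 1639\right) + 3069 = \left(\left(-1294 - \left(1200 + 20 \left(-29\right) + 60 \cdot 16 + 16 \left(-29\right)\right)\right) - 1639\right) + 3069 = \left(\left(-1294 - \left(1200 - 580 + 960 - 464\right)\right) - 1639\right) + 3069 = \left(\left(-1294 - 1116\right) - 1639\right) + 3069 = \left(-2410 - 1639\right) + 3069 = -4049 + 3069 = -980$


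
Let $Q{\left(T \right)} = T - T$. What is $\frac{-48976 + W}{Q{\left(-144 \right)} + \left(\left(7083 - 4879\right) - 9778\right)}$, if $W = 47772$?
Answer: $\frac{86}{541} \approx 0.15896$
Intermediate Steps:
$Q{\left(T \right)} = 0$
$\frac{-48976 + W}{Q{\left(-144 \right)} + \left(\left(7083 - 4879\right) - 9778\right)} = \frac{-48976 + 47772}{0 + \left(\left(7083 - 4879\right) - 9778\right)} = - \frac{1204}{0 + \left(\left(7083 - 4879\right) - 9778\right)} = - \frac{1204}{0 + \left(2204 - 9778\right)} = - \frac{1204}{0 - 7574} = - \frac{1204}{-7574} = \left(-1204\right) \left(- \frac{1}{7574}\right) = \frac{86}{541}$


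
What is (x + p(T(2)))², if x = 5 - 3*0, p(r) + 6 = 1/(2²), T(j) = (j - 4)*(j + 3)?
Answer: 9/16 ≈ 0.56250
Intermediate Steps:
T(j) = (-4 + j)*(3 + j)
p(r) = -23/4 (p(r) = -6 + 1/(2²) = -6 + 1/4 = -6 + ¼ = -23/4)
x = 5 (x = 5 + 0 = 5)
(x + p(T(2)))² = (5 - 23/4)² = (-¾)² = 9/16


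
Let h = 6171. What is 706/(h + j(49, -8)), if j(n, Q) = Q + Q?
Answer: 706/6155 ≈ 0.11470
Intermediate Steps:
j(n, Q) = 2*Q
706/(h + j(49, -8)) = 706/(6171 + 2*(-8)) = 706/(6171 - 16) = 706/6155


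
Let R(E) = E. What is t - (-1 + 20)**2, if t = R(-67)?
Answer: -428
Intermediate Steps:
t = -67
t - (-1 + 20)**2 = -67 - (-1 + 20)**2 = -67 - 1*19**2 = -67 - 1*361 = -67 - 361 = -428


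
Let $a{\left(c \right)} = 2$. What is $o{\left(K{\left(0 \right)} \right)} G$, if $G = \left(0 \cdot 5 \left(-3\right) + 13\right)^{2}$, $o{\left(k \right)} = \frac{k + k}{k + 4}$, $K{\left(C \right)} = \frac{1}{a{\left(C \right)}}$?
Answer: $\frac{338}{9} \approx 37.556$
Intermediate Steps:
$K{\left(C \right)} = \frac{1}{2}$
$o{\left(k \right)} = \frac{2 k}{4 + k}$
$G = 169$ ($G = \left(0 \left(-3\right) + 13\right)^{2} = \left(0 + 13\right)^{2} = 13^{2} = 169$)
$o{\left(K{\left(0 \right)} \right)} G = 2 \cdot \frac{1}{2} \frac{1}{4 + \frac{1}{2}} \cdot 169 = 2 \cdot \frac{1}{2} \frac{1}{\frac{9}{2}} \cdot 169 = 2 \cdot \frac{1}{2} \cdot \frac{2}{9} \cdot 169 = \frac{2}{9} \cdot 169 = \frac{338}{9}$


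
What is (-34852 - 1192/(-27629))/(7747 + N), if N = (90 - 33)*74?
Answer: -962924716/330580985 ≈ -2.9128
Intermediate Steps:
N = 4218 (N = 57*74 = 4218)
(-34852 - 1192/(-27629))/(7747 + N) = (-34852 - 1192/(-27629))/(7747 + 4218) = (-34852 - 1192*(-1/27629))/11965 = (-34852 + 1192/27629)*(1/11965) = -962924716/27629*1/11965 = -962924716/330580985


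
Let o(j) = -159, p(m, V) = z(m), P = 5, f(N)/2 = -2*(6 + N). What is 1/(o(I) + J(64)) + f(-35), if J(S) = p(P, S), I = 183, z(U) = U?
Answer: 17863/154 ≈ 115.99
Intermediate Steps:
f(N) = -24 - 4*N (f(N) = 2*(-2*(6 + N)) = 2*(-12 - 2*N) = -24 - 4*N)
p(m, V) = m
J(S) = 5
1/(o(I) + J(64)) + f(-35) = 1/(-159 + 5) + (-24 - 4*(-35)) = 1/(-154) + (-24 + 140) = -1/154 + 116 = 17863/154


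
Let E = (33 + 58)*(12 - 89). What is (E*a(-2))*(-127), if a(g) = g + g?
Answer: -3559556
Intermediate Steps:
a(g) = 2*g
E = -7007 (E = 91*(-77) = -7007)
(E*a(-2))*(-127) = -14014*(-2)*(-127) = -7007*(-4)*(-127) = 28028*(-127) = -3559556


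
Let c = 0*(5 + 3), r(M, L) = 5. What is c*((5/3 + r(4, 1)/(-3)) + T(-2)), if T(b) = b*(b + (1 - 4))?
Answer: 0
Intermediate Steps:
c = 0 (c = 0*8 = 0)
T(b) = b*(-3 + b) (T(b) = b*(b - 3) = b*(-3 + b))
c*((5/3 + r(4, 1)/(-3)) + T(-2)) = 0*((5/3 + 5/(-3)) - 2*(-3 - 2)) = 0*((5*(⅓) + 5*(-⅓)) - 2*(-5)) = 0*((5/3 - 5/3) + 10) = 0*(0 + 10) = 0*10 = 0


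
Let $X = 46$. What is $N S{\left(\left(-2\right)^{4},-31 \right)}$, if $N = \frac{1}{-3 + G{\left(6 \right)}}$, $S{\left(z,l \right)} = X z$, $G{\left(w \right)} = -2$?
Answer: $- \frac{736}{5} \approx -147.2$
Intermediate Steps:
$S{\left(z,l \right)} = 46 z$
$N = - \frac{1}{5}$ ($N = \frac{1}{-3 - 2} = \frac{1}{-5} = - \frac{1}{5} \approx -0.2$)
$N S{\left(\left(-2\right)^{4},-31 \right)} = - \frac{46 \left(-2\right)^{4}}{5} = - \frac{46 \cdot 16}{5} = \left(- \frac{1}{5}\right) 736 = - \frac{736}{5}$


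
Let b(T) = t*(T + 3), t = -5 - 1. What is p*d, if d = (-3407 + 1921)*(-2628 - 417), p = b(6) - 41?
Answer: -429862650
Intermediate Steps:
t = -6
b(T) = -18 - 6*T (b(T) = -6*(T + 3) = -6*(3 + T) = -18 - 6*T)
p = -95 (p = (-18 - 6*6) - 41 = (-18 - 36) - 41 = -54 - 41 = -95)
d = 4524870 (d = -1486*(-3045) = 4524870)
p*d = -95*4524870 = -429862650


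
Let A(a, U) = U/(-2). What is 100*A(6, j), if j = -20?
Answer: 1000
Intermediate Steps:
A(a, U) = -U/2 (A(a, U) = U*(-½) = -U/2)
100*A(6, j) = 100*(-½*(-20)) = 100*10 = 1000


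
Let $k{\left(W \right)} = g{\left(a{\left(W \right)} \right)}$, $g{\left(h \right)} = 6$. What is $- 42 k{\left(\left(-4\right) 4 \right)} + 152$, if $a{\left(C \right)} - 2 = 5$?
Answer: $-100$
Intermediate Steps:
$a{\left(C \right)} = 7$ ($a{\left(C \right)} = 2 + 5 = 7$)
$k{\left(W \right)} = 6$
$- 42 k{\left(\left(-4\right) 4 \right)} + 152 = \left(-42\right) 6 + 152 = -252 + 152 = -100$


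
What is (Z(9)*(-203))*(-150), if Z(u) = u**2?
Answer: 2466450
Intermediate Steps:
(Z(9)*(-203))*(-150) = (9**2*(-203))*(-150) = (81*(-203))*(-150) = -16443*(-150) = 2466450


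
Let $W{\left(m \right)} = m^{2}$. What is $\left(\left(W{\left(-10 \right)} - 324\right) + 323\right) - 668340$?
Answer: $-668241$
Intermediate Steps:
$\left(\left(W{\left(-10 \right)} - 324\right) + 323\right) - 668340 = \left(\left(\left(-10\right)^{2} - 324\right) + 323\right) - 668340 = \left(\left(100 - 324\right) + 323\right) - 668340 = \left(-224 + 323\right) - 668340 = 99 - 668340 = -668241$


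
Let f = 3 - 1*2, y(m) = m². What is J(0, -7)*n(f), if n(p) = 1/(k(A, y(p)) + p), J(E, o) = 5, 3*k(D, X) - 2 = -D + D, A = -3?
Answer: 3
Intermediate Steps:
k(D, X) = ⅔ (k(D, X) = ⅔ + (-D + D)/3 = ⅔ + (⅓)*0 = ⅔ + 0 = ⅔)
f = 1 (f = 3 - 2 = 1)
n(p) = 1/(⅔ + p)
J(0, -7)*n(f) = 5*(3/(2 + 3*1)) = 5*(3/(2 + 3)) = 5*(3/5) = 5*(3*(⅕)) = 5*(⅗) = 3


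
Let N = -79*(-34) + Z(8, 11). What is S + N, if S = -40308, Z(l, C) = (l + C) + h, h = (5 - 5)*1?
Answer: -37603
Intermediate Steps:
h = 0 (h = 0*1 = 0)
Z(l, C) = C + l (Z(l, C) = (l + C) + 0 = (C + l) + 0 = C + l)
N = 2705 (N = -79*(-34) + (11 + 8) = 2686 + 19 = 2705)
S + N = -40308 + 2705 = -37603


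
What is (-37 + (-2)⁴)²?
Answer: 441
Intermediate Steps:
(-37 + (-2)⁴)² = (-37 + 16)² = (-21)² = 441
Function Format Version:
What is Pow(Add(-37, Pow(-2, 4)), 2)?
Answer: 441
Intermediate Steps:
Pow(Add(-37, Pow(-2, 4)), 2) = Pow(Add(-37, 16), 2) = Pow(-21, 2) = 441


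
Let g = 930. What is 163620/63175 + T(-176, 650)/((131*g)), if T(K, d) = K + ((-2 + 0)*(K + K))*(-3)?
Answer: 395785604/153932205 ≈ 2.5712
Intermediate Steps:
T(K, d) = 13*K (T(K, d) = K - 4*K*(-3) = K + 12*K = 13*K)
163620/63175 + T(-176, 650)/((131*g)) = 163620/63175 + (13*(-176))/((131*930)) = 163620*(1/63175) - 2288/121830 = 32724/12635 - 2288*1/121830 = 32724/12635 - 1144/60915 = 395785604/153932205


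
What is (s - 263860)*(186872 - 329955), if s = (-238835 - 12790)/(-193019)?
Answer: 7287180233807345/193019 ≈ 3.7754e+10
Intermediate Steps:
s = 251625/193019 (s = -251625*(-1/193019) = 251625/193019 ≈ 1.3036)
(s - 263860)*(186872 - 329955) = (251625/193019 - 263860)*(186872 - 329955) = -50929741715/193019*(-143083) = 7287180233807345/193019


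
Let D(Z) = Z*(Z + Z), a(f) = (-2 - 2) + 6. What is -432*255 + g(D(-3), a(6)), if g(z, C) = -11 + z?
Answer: -110153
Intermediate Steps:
a(f) = 2 (a(f) = -4 + 6 = 2)
D(Z) = 2*Z² (D(Z) = Z*(2*Z) = 2*Z²)
-432*255 + g(D(-3), a(6)) = -432*255 + (-11 + 2*(-3)²) = -110160 + (-11 + 2*9) = -110160 + (-11 + 18) = -110160 + 7 = -110153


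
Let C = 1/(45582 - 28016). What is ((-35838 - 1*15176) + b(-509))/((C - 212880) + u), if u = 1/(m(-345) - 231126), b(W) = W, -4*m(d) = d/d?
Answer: 836726040406090/3457140295356159 ≈ 0.24203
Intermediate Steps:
C = 1/17566 ≈ 5.6928e-5
m(d) = -¼ (m(d) = -d/(4*d) = -¼*1 = -¼)
u = -4/924505 (u = 1/(-¼ - 231126) = 1/(-924505/4) = -4/924505 ≈ -4.3266e-6)
((-35838 - 1*15176) + b(-509))/((C - 212880) + u) = ((-35838 - 1*15176) - 509)/((1/17566 - 212880) - 4/924505) = ((-35838 - 15176) - 509)/(-3739450079/17566 - 4/924505) = (-51014 - 509)/(-3457140295356159/16239854830) = -51523*(-16239854830/3457140295356159) = 836726040406090/3457140295356159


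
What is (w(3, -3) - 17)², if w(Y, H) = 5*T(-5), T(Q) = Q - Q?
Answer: 289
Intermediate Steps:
T(Q) = 0
w(Y, H) = 0 (w(Y, H) = 5*0 = 0)
(w(3, -3) - 17)² = (0 - 17)² = (-17)² = 289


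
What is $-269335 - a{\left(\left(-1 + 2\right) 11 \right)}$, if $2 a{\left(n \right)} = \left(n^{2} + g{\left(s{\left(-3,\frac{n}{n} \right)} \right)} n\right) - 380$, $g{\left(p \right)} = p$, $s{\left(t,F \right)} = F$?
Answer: $-269211$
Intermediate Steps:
$a{\left(n \right)} = -190 + \frac{n}{2} + \frac{n^{2}}{2}$ ($a{\left(n \right)} = \frac{\left(n^{2} + \frac{n}{n} n\right) - 380}{2} = \frac{\left(n^{2} + 1 n\right) - 380}{2} = \frac{\left(n^{2} + n\right) - 380}{2} = \frac{\left(n + n^{2}\right) - 380}{2} = \frac{-380 + n + n^{2}}{2} = -190 + \frac{n}{2} + \frac{n^{2}}{2}$)
$-269335 - a{\left(\left(-1 + 2\right) 11 \right)} = -269335 - \left(-190 + \frac{\left(-1 + 2\right) 11}{2} + \frac{\left(\left(-1 + 2\right) 11\right)^{2}}{2}\right) = -269335 - \left(-190 + \frac{1 \cdot 11}{2} + \frac{\left(1 \cdot 11\right)^{2}}{2}\right) = -269335 - \left(-190 + \frac{1}{2} \cdot 11 + \frac{11^{2}}{2}\right) = -269335 - \left(-190 + \frac{11}{2} + \frac{1}{2} \cdot 121\right) = -269335 - \left(-190 + \frac{11}{2} + \frac{121}{2}\right) = -269335 - -124 = -269335 + 124 = -269211$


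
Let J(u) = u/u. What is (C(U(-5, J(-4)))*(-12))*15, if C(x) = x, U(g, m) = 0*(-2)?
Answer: 0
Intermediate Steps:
J(u) = 1
U(g, m) = 0
(C(U(-5, J(-4)))*(-12))*15 = (0*(-12))*15 = 0*15 = 0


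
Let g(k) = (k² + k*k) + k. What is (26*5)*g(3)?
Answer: 2730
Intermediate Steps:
g(k) = k + 2*k² (g(k) = (k² + k²) + k = 2*k² + k = k + 2*k²)
(26*5)*g(3) = (26*5)*(3*(1 + 2*3)) = 130*(3*(1 + 6)) = 130*(3*7) = 130*21 = 2730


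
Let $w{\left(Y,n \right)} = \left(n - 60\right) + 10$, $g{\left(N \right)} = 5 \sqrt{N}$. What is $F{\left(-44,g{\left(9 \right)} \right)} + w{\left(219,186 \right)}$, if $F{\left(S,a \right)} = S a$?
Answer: $-524$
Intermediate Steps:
$w{\left(Y,n \right)} = -50 + n$ ($w{\left(Y,n \right)} = \left(-60 + n\right) + 10 = -50 + n$)
$F{\left(-44,g{\left(9 \right)} \right)} + w{\left(219,186 \right)} = - 44 \cdot 5 \sqrt{9} + \left(-50 + 186\right) = - 44 \cdot 5 \cdot 3 + 136 = \left(-44\right) 15 + 136 = -660 + 136 = -524$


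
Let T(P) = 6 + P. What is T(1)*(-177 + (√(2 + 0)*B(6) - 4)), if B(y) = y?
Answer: -1267 + 42*√2 ≈ -1207.6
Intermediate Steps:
T(1)*(-177 + (√(2 + 0)*B(6) - 4)) = (6 + 1)*(-177 + (√(2 + 0)*6 - 4)) = 7*(-177 + (√2*6 - 4)) = 7*(-177 + (6*√2 - 4)) = 7*(-177 + (-4 + 6*√2)) = 7*(-181 + 6*√2) = -1267 + 42*√2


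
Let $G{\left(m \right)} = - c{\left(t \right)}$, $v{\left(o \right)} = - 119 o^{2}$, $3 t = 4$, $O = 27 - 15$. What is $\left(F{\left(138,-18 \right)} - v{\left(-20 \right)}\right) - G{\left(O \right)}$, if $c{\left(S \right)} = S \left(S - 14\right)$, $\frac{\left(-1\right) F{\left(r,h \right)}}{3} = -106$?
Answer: $\frac{431110}{9} \approx 47901.0$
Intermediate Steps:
$O = 12$ ($O = 27 - 15 = 12$)
$t = \frac{4}{3}$ ($t = \frac{1}{3} \cdot 4 = \frac{4}{3} \approx 1.3333$)
$F{\left(r,h \right)} = 318$ ($F{\left(r,h \right)} = \left(-3\right) \left(-106\right) = 318$)
$c{\left(S \right)} = S \left(-14 + S\right)$
$G{\left(m \right)} = \frac{152}{9}$ ($G{\left(m \right)} = - \frac{4 \left(-14 + \frac{4}{3}\right)}{3} = - \frac{4 \left(-38\right)}{3 \cdot 3} = \left(-1\right) \left(- \frac{152}{9}\right) = \frac{152}{9}$)
$\left(F{\left(138,-18 \right)} - v{\left(-20 \right)}\right) - G{\left(O \right)} = \left(318 - - 119 \left(-20\right)^{2}\right) - \frac{152}{9} = \left(318 - \left(-119\right) 400\right) - \frac{152}{9} = \left(318 - -47600\right) - \frac{152}{9} = \left(318 + 47600\right) - \frac{152}{9} = 47918 - \frac{152}{9} = \frac{431110}{9}$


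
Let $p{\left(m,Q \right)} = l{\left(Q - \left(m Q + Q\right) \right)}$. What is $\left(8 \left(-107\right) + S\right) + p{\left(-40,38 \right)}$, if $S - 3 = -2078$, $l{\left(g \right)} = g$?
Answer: $-1411$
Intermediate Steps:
$p{\left(m,Q \right)} = - Q m$ ($p{\left(m,Q \right)} = Q - \left(m Q + Q\right) = Q - \left(Q m + Q\right) = Q - \left(Q + Q m\right) = - Q m$)
$S = -2075$ ($S = 3 - 2078 = -2075$)
$\left(8 \left(-107\right) + S\right) + p{\left(-40,38 \right)} = \left(8 \left(-107\right) - 2075\right) - 38 \left(-40\right) = \left(-856 - 2075\right) + 1520 = -2931 + 1520 = -1411$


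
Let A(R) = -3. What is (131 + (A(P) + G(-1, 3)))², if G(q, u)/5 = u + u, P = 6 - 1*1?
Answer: 24964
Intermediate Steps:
P = 5 (P = 6 - 1 = 5)
G(q, u) = 10*u (G(q, u) = 5*(u + u) = 5*(2*u) = 10*u)
(131 + (A(P) + G(-1, 3)))² = (131 + (-3 + 10*3))² = (131 + (-3 + 30))² = (131 + 27)² = 158² = 24964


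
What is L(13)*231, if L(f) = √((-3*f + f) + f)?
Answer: 231*I*√13 ≈ 832.88*I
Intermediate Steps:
L(f) = √(-f) (L(f) = √(-2*f + f) = √(-f))
L(13)*231 = √(-1*13)*231 = √(-13)*231 = (I*√13)*231 = 231*I*√13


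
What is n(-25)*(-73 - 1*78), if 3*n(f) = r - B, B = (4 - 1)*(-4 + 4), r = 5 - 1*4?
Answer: -151/3 ≈ -50.333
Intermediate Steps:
r = 1 (r = 5 - 4 = 1)
B = 0 (B = 3*0 = 0)
n(f) = 1/3 (n(f) = (1 - 1*0)/3 = (1 + 0)/3 = (1/3)*1 = 1/3)
n(-25)*(-73 - 1*78) = (-73 - 1*78)/3 = (-73 - 78)/3 = (1/3)*(-151) = -151/3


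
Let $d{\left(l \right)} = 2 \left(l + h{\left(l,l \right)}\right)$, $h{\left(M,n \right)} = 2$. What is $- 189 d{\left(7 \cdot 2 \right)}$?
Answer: $-6048$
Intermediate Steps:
$d{\left(l \right)} = 4 + 2 l$ ($d{\left(l \right)} = 2 \left(l + 2\right) = 2 \left(2 + l\right) = 4 + 2 l$)
$- 189 d{\left(7 \cdot 2 \right)} = - 189 \left(4 + 2 \cdot 7 \cdot 2\right) = - 189 \left(4 + 2 \cdot 14\right) = - 189 \left(4 + 28\right) = \left(-189\right) 32 = -6048$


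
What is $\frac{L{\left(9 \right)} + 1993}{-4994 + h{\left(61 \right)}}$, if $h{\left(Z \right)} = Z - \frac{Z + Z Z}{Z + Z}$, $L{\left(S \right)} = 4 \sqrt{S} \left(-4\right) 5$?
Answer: $- \frac{1753}{4964} \approx -0.35314$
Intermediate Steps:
$L{\left(S \right)} = - 80 \sqrt{S}$ ($L{\left(S \right)} = - 16 \sqrt{S} 5 = - 80 \sqrt{S}$)
$h{\left(Z \right)} = Z - \frac{Z + Z^{2}}{2 Z}$
$\frac{L{\left(9 \right)} + 1993}{-4994 + h{\left(61 \right)}} = \frac{- 80 \sqrt{9} + 1993}{-4994 + \left(- \frac{1}{2} + \frac{1}{2} \cdot 61\right)} = \frac{\left(-80\right) 3 + 1993}{-4994 + \left(- \frac{1}{2} + \frac{61}{2}\right)} = \frac{-240 + 1993}{-4994 + 30} = \frac{1753}{-4964} = 1753 \left(- \frac{1}{4964}\right) = - \frac{1753}{4964}$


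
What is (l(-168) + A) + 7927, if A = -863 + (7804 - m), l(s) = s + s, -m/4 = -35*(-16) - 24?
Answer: 16676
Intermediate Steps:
m = -2144 (m = -4*(-35*(-16) - 24) = -4*(560 - 24) = -4*536 = -2144)
l(s) = 2*s
A = 9085 (A = -863 + (7804 - 1*(-2144)) = -863 + (7804 + 2144) = -863 + 9948 = 9085)
(l(-168) + A) + 7927 = (2*(-168) + 9085) + 7927 = (-336 + 9085) + 7927 = 8749 + 7927 = 16676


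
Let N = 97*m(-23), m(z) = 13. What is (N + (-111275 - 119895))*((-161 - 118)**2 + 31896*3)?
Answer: -39895878861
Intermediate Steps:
N = 1261 (N = 97*13 = 1261)
(N + (-111275 - 119895))*((-161 - 118)**2 + 31896*3) = (1261 + (-111275 - 119895))*((-161 - 118)**2 + 31896*3) = (1261 - 231170)*((-279)**2 + 95688) = -229909*(77841 + 95688) = -229909*173529 = -39895878861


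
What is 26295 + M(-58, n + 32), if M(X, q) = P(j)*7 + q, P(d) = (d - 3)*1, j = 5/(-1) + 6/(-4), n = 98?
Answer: 52717/2 ≈ 26359.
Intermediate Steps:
j = -13/2 (j = 5*(-1) + 6*(-1/4) = -5 - 3/2 = -13/2 ≈ -6.5000)
P(d) = -3 + d (P(d) = (-3 + d)*1 = -3 + d)
M(X, q) = -133/2 + q (M(X, q) = (-3 - 13/2)*7 + q = -19/2*7 + q = -133/2 + q)
26295 + M(-58, n + 32) = 26295 + (-133/2 + (98 + 32)) = 26295 + (-133/2 + 130) = 26295 + 127/2 = 52717/2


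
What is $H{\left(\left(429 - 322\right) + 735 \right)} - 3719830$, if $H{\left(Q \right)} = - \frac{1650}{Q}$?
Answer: $- \frac{1566049255}{421} \approx -3.7198 \cdot 10^{6}$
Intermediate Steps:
$H{\left(\left(429 - 322\right) + 735 \right)} - 3719830 = - \frac{1650}{\left(429 - 322\right) + 735} - 3719830 = - \frac{1650}{107 + 735} - 3719830 = - \frac{1650}{842} - 3719830 = \left(-1650\right) \frac{1}{842} - 3719830 = - \frac{825}{421} - 3719830 = - \frac{1566049255}{421}$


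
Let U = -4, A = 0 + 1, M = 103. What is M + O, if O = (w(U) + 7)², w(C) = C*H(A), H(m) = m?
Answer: 112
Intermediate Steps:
A = 1
w(C) = C (w(C) = C*1 = C)
O = 9 (O = (-4 + 7)² = 3² = 9)
M + O = 103 + 9 = 112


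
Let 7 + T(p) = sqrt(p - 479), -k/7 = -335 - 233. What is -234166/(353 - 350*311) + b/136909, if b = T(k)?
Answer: 32058673415/14854215773 + sqrt(3497)/136909 ≈ 2.1587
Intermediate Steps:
k = 3976 (k = -7*(-335 - 233) = -7*(-568) = 3976)
T(p) = -7 + sqrt(-479 + p) (T(p) = -7 + sqrt(p - 479) = -7 + sqrt(-479 + p))
b = -7 + sqrt(3497) (b = -7 + sqrt(-479 + 3976) = -7 + sqrt(3497) ≈ 52.135)
-234166/(353 - 350*311) + b/136909 = -234166/(353 - 350*311) + (-7 + sqrt(3497))/136909 = -234166/(353 - 108850) + (-7 + sqrt(3497))*(1/136909) = -234166/(-108497) + (-7/136909 + sqrt(3497)/136909) = -234166*(-1/108497) + (-7/136909 + sqrt(3497)/136909) = 234166/108497 + (-7/136909 + sqrt(3497)/136909) = 32058673415/14854215773 + sqrt(3497)/136909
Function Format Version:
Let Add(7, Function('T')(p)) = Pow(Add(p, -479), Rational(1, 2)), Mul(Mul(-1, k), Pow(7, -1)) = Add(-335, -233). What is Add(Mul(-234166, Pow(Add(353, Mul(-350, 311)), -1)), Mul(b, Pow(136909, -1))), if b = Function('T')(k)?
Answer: Add(Rational(32058673415, 14854215773), Mul(Rational(1, 136909), Pow(3497, Rational(1, 2)))) ≈ 2.1587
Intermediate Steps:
k = 3976 (k = Mul(-7, Add(-335, -233)) = Mul(-7, -568) = 3976)
Function('T')(p) = Add(-7, Pow(Add(-479, p), Rational(1, 2))) (Function('T')(p) = Add(-7, Pow(Add(p, -479), Rational(1, 2))) = Add(-7, Pow(Add(-479, p), Rational(1, 2))))
b = Add(-7, Pow(3497, Rational(1, 2))) (b = Add(-7, Pow(Add(-479, 3976), Rational(1, 2))) = Add(-7, Pow(3497, Rational(1, 2))) ≈ 52.135)
Add(Mul(-234166, Pow(Add(353, Mul(-350, 311)), -1)), Mul(b, Pow(136909, -1))) = Add(Mul(-234166, Pow(Add(353, Mul(-350, 311)), -1)), Mul(Add(-7, Pow(3497, Rational(1, 2))), Pow(136909, -1))) = Add(Mul(-234166, Pow(Add(353, -108850), -1)), Mul(Add(-7, Pow(3497, Rational(1, 2))), Rational(1, 136909))) = Add(Mul(-234166, Pow(-108497, -1)), Add(Rational(-7, 136909), Mul(Rational(1, 136909), Pow(3497, Rational(1, 2))))) = Add(Mul(-234166, Rational(-1, 108497)), Add(Rational(-7, 136909), Mul(Rational(1, 136909), Pow(3497, Rational(1, 2))))) = Add(Rational(234166, 108497), Add(Rational(-7, 136909), Mul(Rational(1, 136909), Pow(3497, Rational(1, 2))))) = Add(Rational(32058673415, 14854215773), Mul(Rational(1, 136909), Pow(3497, Rational(1, 2))))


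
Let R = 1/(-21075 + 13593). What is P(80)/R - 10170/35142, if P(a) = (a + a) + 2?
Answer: -7099177683/5857 ≈ -1.2121e+6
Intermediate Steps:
R = -1/7482 (R = 1/(-7482) = -1/7482 ≈ -0.00013365)
P(a) = 2 + 2*a (P(a) = 2*a + 2 = 2 + 2*a)
P(80)/R - 10170/35142 = (2 + 2*80)/(-1/7482) - 10170/35142 = (2 + 160)*(-7482) - 10170*1/35142 = 162*(-7482) - 1695/5857 = -1212084 - 1695/5857 = -7099177683/5857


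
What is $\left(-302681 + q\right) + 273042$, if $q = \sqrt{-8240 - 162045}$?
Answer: $-29639 + i \sqrt{170285} \approx -29639.0 + 412.66 i$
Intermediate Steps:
$q = i \sqrt{170285}$ ($q = \sqrt{-170285} = i \sqrt{170285} \approx 412.66 i$)
$\left(-302681 + q\right) + 273042 = \left(-302681 + i \sqrt{170285}\right) + 273042 = -29639 + i \sqrt{170285}$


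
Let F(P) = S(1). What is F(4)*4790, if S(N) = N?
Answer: 4790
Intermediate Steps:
F(P) = 1
F(4)*4790 = 1*4790 = 4790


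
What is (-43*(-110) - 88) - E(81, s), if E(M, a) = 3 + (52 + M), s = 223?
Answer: 4506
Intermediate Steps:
E(M, a) = 55 + M
(-43*(-110) - 88) - E(81, s) = (-43*(-110) - 88) - (55 + 81) = (4730 - 88) - 1*136 = 4642 - 136 = 4506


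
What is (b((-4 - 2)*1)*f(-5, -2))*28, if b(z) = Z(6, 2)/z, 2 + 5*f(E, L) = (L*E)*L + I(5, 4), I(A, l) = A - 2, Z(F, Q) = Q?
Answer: 532/15 ≈ 35.467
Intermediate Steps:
I(A, l) = -2 + A
f(E, L) = ⅕ + E*L²/5 (f(E, L) = -⅖ + ((L*E)*L + (-2 + 5))/5 = -⅖ + ((E*L)*L + 3)/5 = -⅖ + (E*L² + 3)/5 = -⅖ + (3 + E*L²)/5 = -⅖ + (⅗ + E*L²/5) = ⅕ + E*L²/5)
b(z) = 2/z
(b((-4 - 2)*1)*f(-5, -2))*28 = ((2/(((-4 - 2)*1)))*(⅕ + (⅕)*(-5)*(-2)²))*28 = ((2/((-6*1)))*(⅕ + (⅕)*(-5)*4))*28 = ((2/(-6))*(⅕ - 4))*28 = ((2*(-⅙))*(-19/5))*28 = -⅓*(-19/5)*28 = (19/15)*28 = 532/15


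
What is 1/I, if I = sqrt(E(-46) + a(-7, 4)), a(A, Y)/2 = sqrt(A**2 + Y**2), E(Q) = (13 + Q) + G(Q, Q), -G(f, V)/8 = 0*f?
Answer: 1/sqrt(-33 + 2*sqrt(65)) ≈ -0.24343*I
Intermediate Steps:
G(f, V) = 0 (G(f, V) = -0*f = -8*0 = 0)
E(Q) = 13 + Q (E(Q) = (13 + Q) + 0 = 13 + Q)
a(A, Y) = 2*sqrt(A**2 + Y**2)
I = sqrt(-33 + 2*sqrt(65)) (I = sqrt((13 - 46) + 2*sqrt((-7)**2 + 4**2)) = sqrt(-33 + 2*sqrt(49 + 16)) = sqrt(-33 + 2*sqrt(65)) ≈ 4.108*I)
1/I = 1/(sqrt(-33 + 2*sqrt(65))) = 1/sqrt(-33 + 2*sqrt(65))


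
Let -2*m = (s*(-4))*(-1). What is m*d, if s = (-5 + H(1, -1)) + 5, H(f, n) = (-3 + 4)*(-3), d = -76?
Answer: -456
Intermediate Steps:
H(f, n) = -3 (H(f, n) = 1*(-3) = -3)
s = -3 (s = (-5 - 3) + 5 = -8 + 5 = -3)
m = 6 (m = -(-3*(-4))*(-1)/2 = -6*(-1) = -½*(-12) = 6)
m*d = 6*(-76) = -456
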